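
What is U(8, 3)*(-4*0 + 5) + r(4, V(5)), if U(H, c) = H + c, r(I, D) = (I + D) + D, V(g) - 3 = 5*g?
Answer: 115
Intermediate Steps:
V(g) = 3 + 5*g
r(I, D) = I + 2*D (r(I, D) = (D + I) + D = I + 2*D)
U(8, 3)*(-4*0 + 5) + r(4, V(5)) = (8 + 3)*(-4*0 + 5) + (4 + 2*(3 + 5*5)) = 11*(0 + 5) + (4 + 2*(3 + 25)) = 11*5 + (4 + 2*28) = 55 + (4 + 56) = 55 + 60 = 115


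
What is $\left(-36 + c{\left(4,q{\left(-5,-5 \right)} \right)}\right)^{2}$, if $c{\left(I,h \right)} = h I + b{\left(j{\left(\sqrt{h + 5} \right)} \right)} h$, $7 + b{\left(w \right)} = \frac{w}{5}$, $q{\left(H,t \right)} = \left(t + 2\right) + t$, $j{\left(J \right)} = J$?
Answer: $\frac{3408}{25} + \frac{192 i \sqrt{3}}{5} \approx 136.32 + 66.511 i$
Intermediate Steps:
$q{\left(H,t \right)} = 2 + 2 t$ ($q{\left(H,t \right)} = \left(2 + t\right) + t = 2 + 2 t$)
$b{\left(w \right)} = -7 + \frac{w}{5}$
$c{\left(I,h \right)} = I h + h \left(-7 + \frac{\sqrt{5 + h}}{5}\right)$ ($c{\left(I,h \right)} = h I + \left(-7 + \frac{\sqrt{h + 5}}{5}\right) h = I h + \left(-7 + \frac{\sqrt{5 + h}}{5}\right) h = I h + h \left(-7 + \frac{\sqrt{5 + h}}{5}\right)$)
$\left(-36 + c{\left(4,q{\left(-5,-5 \right)} \right)}\right)^{2} = \left(-36 + \frac{\left(2 + 2 \left(-5\right)\right) \left(-35 + \sqrt{5 + \left(2 + 2 \left(-5\right)\right)} + 5 \cdot 4\right)}{5}\right)^{2} = \left(-36 + \frac{\left(2 - 10\right) \left(-35 + \sqrt{5 + \left(2 - 10\right)} + 20\right)}{5}\right)^{2} = \left(-36 + \frac{1}{5} \left(-8\right) \left(-35 + \sqrt{5 - 8} + 20\right)\right)^{2} = \left(-36 + \frac{1}{5} \left(-8\right) \left(-35 + \sqrt{-3} + 20\right)\right)^{2} = \left(-36 + \frac{1}{5} \left(-8\right) \left(-35 + i \sqrt{3} + 20\right)\right)^{2} = \left(-36 + \frac{1}{5} \left(-8\right) \left(-15 + i \sqrt{3}\right)\right)^{2} = \left(-36 + \left(24 - \frac{8 i \sqrt{3}}{5}\right)\right)^{2} = \left(-12 - \frac{8 i \sqrt{3}}{5}\right)^{2}$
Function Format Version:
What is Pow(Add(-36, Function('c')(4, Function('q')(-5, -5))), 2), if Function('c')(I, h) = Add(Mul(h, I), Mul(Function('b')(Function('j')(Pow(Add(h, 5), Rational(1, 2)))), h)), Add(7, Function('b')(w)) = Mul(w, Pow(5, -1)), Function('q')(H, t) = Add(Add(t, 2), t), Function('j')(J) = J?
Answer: Add(Rational(3408, 25), Mul(Rational(192, 5), I, Pow(3, Rational(1, 2)))) ≈ Add(136.32, Mul(66.511, I))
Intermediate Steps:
Function('q')(H, t) = Add(2, Mul(2, t)) (Function('q')(H, t) = Add(Add(2, t), t) = Add(2, Mul(2, t)))
Function('b')(w) = Add(-7, Mul(Rational(1, 5), w)) (Function('b')(w) = Add(-7, Mul(w, Pow(5, -1))) = Add(-7, Mul(w, Rational(1, 5))) = Add(-7, Mul(Rational(1, 5), w)))
Function('c')(I, h) = Add(Mul(I, h), Mul(h, Add(-7, Mul(Rational(1, 5), Pow(Add(5, h), Rational(1, 2)))))) (Function('c')(I, h) = Add(Mul(h, I), Mul(Add(-7, Mul(Rational(1, 5), Pow(Add(h, 5), Rational(1, 2)))), h)) = Add(Mul(I, h), Mul(Add(-7, Mul(Rational(1, 5), Pow(Add(5, h), Rational(1, 2)))), h)) = Add(Mul(I, h), Mul(h, Add(-7, Mul(Rational(1, 5), Pow(Add(5, h), Rational(1, 2)))))))
Pow(Add(-36, Function('c')(4, Function('q')(-5, -5))), 2) = Pow(Add(-36, Mul(Rational(1, 5), Add(2, Mul(2, -5)), Add(-35, Pow(Add(5, Add(2, Mul(2, -5))), Rational(1, 2)), Mul(5, 4)))), 2) = Pow(Add(-36, Mul(Rational(1, 5), Add(2, -10), Add(-35, Pow(Add(5, Add(2, -10)), Rational(1, 2)), 20))), 2) = Pow(Add(-36, Mul(Rational(1, 5), -8, Add(-35, Pow(Add(5, -8), Rational(1, 2)), 20))), 2) = Pow(Add(-36, Mul(Rational(1, 5), -8, Add(-35, Pow(-3, Rational(1, 2)), 20))), 2) = Pow(Add(-36, Mul(Rational(1, 5), -8, Add(-35, Mul(I, Pow(3, Rational(1, 2))), 20))), 2) = Pow(Add(-36, Mul(Rational(1, 5), -8, Add(-15, Mul(I, Pow(3, Rational(1, 2)))))), 2) = Pow(Add(-36, Add(24, Mul(Rational(-8, 5), I, Pow(3, Rational(1, 2))))), 2) = Pow(Add(-12, Mul(Rational(-8, 5), I, Pow(3, Rational(1, 2)))), 2)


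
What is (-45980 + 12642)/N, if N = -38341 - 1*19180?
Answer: 33338/57521 ≈ 0.57958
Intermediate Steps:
N = -57521 (N = -38341 - 19180 = -57521)
(-45980 + 12642)/N = (-45980 + 12642)/(-57521) = -33338*(-1/57521) = 33338/57521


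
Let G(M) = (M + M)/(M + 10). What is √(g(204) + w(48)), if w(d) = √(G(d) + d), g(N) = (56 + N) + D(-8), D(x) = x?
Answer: 2*√(52983 + 87*√290)/29 ≈ 16.095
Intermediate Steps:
G(M) = 2*M/(10 + M) (G(M) = (2*M)/(10 + M) = 2*M/(10 + M))
g(N) = 48 + N (g(N) = (56 + N) - 8 = 48 + N)
w(d) = √(d + 2*d/(10 + d)) (w(d) = √(2*d/(10 + d) + d) = √(d + 2*d/(10 + d)))
√(g(204) + w(48)) = √((48 + 204) + √(48*(12 + 48)/(10 + 48))) = √(252 + √(48*60/58)) = √(252 + √(48*(1/58)*60)) = √(252 + √(1440/29)) = √(252 + 12*√290/29)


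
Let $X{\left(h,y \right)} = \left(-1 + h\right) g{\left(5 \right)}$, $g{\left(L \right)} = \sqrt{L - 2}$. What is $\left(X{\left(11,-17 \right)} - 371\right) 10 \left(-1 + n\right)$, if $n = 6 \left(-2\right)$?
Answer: $48230 - 1300 \sqrt{3} \approx 45978.0$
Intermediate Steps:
$g{\left(L \right)} = \sqrt{-2 + L}$
$n = -12$
$X{\left(h,y \right)} = \sqrt{3} \left(-1 + h\right)$ ($X{\left(h,y \right)} = \left(-1 + h\right) \sqrt{-2 + 5} = \left(-1 + h\right) \sqrt{3} = \sqrt{3} \left(-1 + h\right)$)
$\left(X{\left(11,-17 \right)} - 371\right) 10 \left(-1 + n\right) = \left(\sqrt{3} \left(-1 + 11\right) - 371\right) 10 \left(-1 - 12\right) = \left(\sqrt{3} \cdot 10 - 371\right) 10 \left(-13\right) = \left(10 \sqrt{3} - 371\right) \left(-130\right) = \left(-371 + 10 \sqrt{3}\right) \left(-130\right) = 48230 - 1300 \sqrt{3}$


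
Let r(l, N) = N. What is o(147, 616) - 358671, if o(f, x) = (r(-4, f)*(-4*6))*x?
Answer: -2531919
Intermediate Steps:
o(f, x) = -24*f*x (o(f, x) = (f*(-4*6))*x = (f*(-24))*x = (-24*f)*x = -24*f*x)
o(147, 616) - 358671 = -24*147*616 - 358671 = -2173248 - 358671 = -2531919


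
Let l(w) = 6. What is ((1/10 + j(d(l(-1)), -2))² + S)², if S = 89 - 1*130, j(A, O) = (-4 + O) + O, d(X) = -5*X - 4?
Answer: 4583881/10000 ≈ 458.39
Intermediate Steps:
d(X) = -4 - 5*X
j(A, O) = -4 + 2*O
S = -41 (S = 89 - 130 = -41)
((1/10 + j(d(l(-1)), -2))² + S)² = ((1/10 + (-4 + 2*(-2)))² - 41)² = ((⅒ + (-4 - 4))² - 41)² = ((⅒ - 8)² - 41)² = ((-79/10)² - 41)² = (6241/100 - 41)² = (2141/100)² = 4583881/10000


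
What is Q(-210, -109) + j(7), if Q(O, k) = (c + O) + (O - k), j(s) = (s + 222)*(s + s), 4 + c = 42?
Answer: 2933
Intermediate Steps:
c = 38 (c = -4 + 42 = 38)
j(s) = 2*s*(222 + s) (j(s) = (222 + s)*(2*s) = 2*s*(222 + s))
Q(O, k) = 38 - k + 2*O (Q(O, k) = (38 + O) + (O - k) = 38 - k + 2*O)
Q(-210, -109) + j(7) = (38 - 1*(-109) + 2*(-210)) + 2*7*(222 + 7) = (38 + 109 - 420) + 2*7*229 = -273 + 3206 = 2933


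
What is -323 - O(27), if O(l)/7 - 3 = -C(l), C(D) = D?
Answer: -155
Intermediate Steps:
O(l) = 21 - 7*l (O(l) = 21 + 7*(-l) = 21 - 7*l)
-323 - O(27) = -323 - (21 - 7*27) = -323 - (21 - 189) = -323 - 1*(-168) = -323 + 168 = -155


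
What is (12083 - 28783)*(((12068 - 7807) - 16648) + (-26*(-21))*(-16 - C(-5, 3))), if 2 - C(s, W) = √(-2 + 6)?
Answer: 352754100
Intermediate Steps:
C(s, W) = 0 (C(s, W) = 2 - √(-2 + 6) = 2 - √4 = 2 - 1*2 = 2 - 2 = 0)
(12083 - 28783)*(((12068 - 7807) - 16648) + (-26*(-21))*(-16 - C(-5, 3))) = (12083 - 28783)*(((12068 - 7807) - 16648) + (-26*(-21))*(-16 - 1*0)) = -16700*((4261 - 16648) + 546*(-16 + 0)) = -16700*(-12387 + 546*(-16)) = -16700*(-12387 - 8736) = -16700*(-21123) = 352754100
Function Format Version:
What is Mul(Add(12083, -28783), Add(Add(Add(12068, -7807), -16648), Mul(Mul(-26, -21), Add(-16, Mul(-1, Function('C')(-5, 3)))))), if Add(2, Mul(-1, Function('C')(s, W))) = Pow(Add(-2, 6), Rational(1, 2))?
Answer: 352754100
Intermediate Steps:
Function('C')(s, W) = 0 (Function('C')(s, W) = Add(2, Mul(-1, Pow(Add(-2, 6), Rational(1, 2)))) = Add(2, Mul(-1, Pow(4, Rational(1, 2)))) = Add(2, Mul(-1, 2)) = Add(2, -2) = 0)
Mul(Add(12083, -28783), Add(Add(Add(12068, -7807), -16648), Mul(Mul(-26, -21), Add(-16, Mul(-1, Function('C')(-5, 3)))))) = Mul(Add(12083, -28783), Add(Add(Add(12068, -7807), -16648), Mul(Mul(-26, -21), Add(-16, Mul(-1, 0))))) = Mul(-16700, Add(Add(4261, -16648), Mul(546, Add(-16, 0)))) = Mul(-16700, Add(-12387, Mul(546, -16))) = Mul(-16700, Add(-12387, -8736)) = Mul(-16700, -21123) = 352754100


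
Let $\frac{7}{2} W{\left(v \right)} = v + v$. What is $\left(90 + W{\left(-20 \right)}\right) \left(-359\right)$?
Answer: $- \frac{197450}{7} \approx -28207.0$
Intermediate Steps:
$W{\left(v \right)} = \frac{4 v}{7}$ ($W{\left(v \right)} = \frac{2 \left(v + v\right)}{7} = \frac{2 \cdot 2 v}{7} = \frac{4 v}{7}$)
$\left(90 + W{\left(-20 \right)}\right) \left(-359\right) = \left(90 + \frac{4}{7} \left(-20\right)\right) \left(-359\right) = \left(90 - \frac{80}{7}\right) \left(-359\right) = \frac{550}{7} \left(-359\right) = - \frac{197450}{7}$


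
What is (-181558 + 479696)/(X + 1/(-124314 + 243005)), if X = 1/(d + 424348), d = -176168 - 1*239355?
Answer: 156142037092175/63758 ≈ 2.4490e+9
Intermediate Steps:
d = -415523 (d = -176168 - 239355 = -415523)
X = 1/8825 (X = 1/(-415523 + 424348) = 1/8825 ≈ 0.00011331)
(-181558 + 479696)/(X + 1/(-124314 + 243005)) = (-181558 + 479696)/(1/8825 + 1/(-124314 + 243005)) = 298138/(1/8825 + 1/118691) = 298138/(127516/1047448075) = 298138*(1047448075/127516) = 156142037092175/63758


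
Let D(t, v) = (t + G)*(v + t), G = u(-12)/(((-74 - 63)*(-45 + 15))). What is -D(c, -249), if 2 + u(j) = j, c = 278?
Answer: -16567207/2055 ≈ -8061.9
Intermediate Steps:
u(j) = -2 + j
G = -7/2055 (G = (-2 - 12)/(((-74 - 63)*(-45 + 15))) = -14/((-137*(-30))) = -14/4110 = -14*1/4110 = -7/2055 ≈ -0.0034063)
D(t, v) = (-7/2055 + t)*(t + v) (D(t, v) = (t - 7/2055)*(v + t) = (-7/2055 + t)*(t + v))
-D(c, -249) = -(278² - 7/2055*278 - 7/2055*(-249) + 278*(-249)) = -(77284 - 1946/2055 + 581/685 - 69222) = -1*16567207/2055 = -16567207/2055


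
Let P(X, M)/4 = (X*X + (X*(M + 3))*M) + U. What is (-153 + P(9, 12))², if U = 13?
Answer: 44930209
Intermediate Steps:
P(X, M) = 52 + 4*X² + 4*M*X*(3 + M) (P(X, M) = 4*((X*X + (X*(M + 3))*M) + 13) = 4*((X² + (X*(3 + M))*M) + 13) = 4*((X² + M*X*(3 + M)) + 13) = 4*(13 + X² + M*X*(3 + M)) = 52 + 4*X² + 4*M*X*(3 + M))
(-153 + P(9, 12))² = (-153 + (52 + 4*9² + 4*9*12² + 12*12*9))² = (-153 + (52 + 4*81 + 4*9*144 + 1296))² = (-153 + (52 + 324 + 5184 + 1296))² = (-153 + 6856)² = 6703² = 44930209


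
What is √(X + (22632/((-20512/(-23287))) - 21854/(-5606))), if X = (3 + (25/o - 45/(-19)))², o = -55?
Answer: 5*√580332707647717120787/751030214 ≈ 160.38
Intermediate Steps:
X = 1054729/43681 (X = (3 + (25/(-55) - 45/(-19)))² = (3 + (25*(-1/55) - 45*(-1/19)))² = (3 + (-5/11 + 45/19))² = (3 + 400/209)² = (1027/209)² = 1054729/43681 ≈ 24.146)
√(X + (22632/((-20512/(-23287))) - 21854/(-5606))) = √(1054729/43681 + (22632/((-20512/(-23287))) - 21854/(-5606))) = √(1054729/43681 + (22632/((-20512*(-1/23287))) - 21854*(-1/5606))) = √(1054729/43681 + (22632/(20512/23287) + 10927/2803)) = √(1054729/43681 + (22632*(23287/20512) + 10927/2803)) = √(1054729/43681 + (65878923/2564 + 10927/2803)) = √(1054729/43681 + 184686637997/7186892) = √(8074877257759225/313930629452) = 5*√580332707647717120787/751030214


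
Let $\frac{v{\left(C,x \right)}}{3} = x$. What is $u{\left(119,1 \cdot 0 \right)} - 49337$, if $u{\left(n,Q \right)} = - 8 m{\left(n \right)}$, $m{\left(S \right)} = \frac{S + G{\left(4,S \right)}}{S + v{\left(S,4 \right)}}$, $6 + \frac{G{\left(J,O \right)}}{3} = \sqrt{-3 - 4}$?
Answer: $- \frac{6463955}{131} - \frac{24 i \sqrt{7}}{131} \approx -49343.0 - 0.48472 i$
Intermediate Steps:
$v{\left(C,x \right)} = 3 x$
$G{\left(J,O \right)} = -18 + 3 i \sqrt{7}$ ($G{\left(J,O \right)} = -18 + 3 \sqrt{-3 - 4} = -18 + 3 \sqrt{-7} = -18 + 3 i \sqrt{7}$)
$m{\left(S \right)} = \frac{-18 + S + 3 i \sqrt{7}}{12 + S}$ ($m{\left(S \right)} = \frac{S - \left(18 - 3 i \sqrt{7}\right)}{S + 3 \cdot 4} = \frac{-18 + S + 3 i \sqrt{7}}{S + 12} = \frac{-18 + S + 3 i \sqrt{7}}{12 + S}$)
$u{\left(n,Q \right)} = - \frac{8 \left(-18 + n + 3 i \sqrt{7}\right)}{12 + n}$ ($u{\left(n,Q \right)} = - 8 \frac{-18 + n + 3 i \sqrt{7}}{12 + n} = - \frac{8 \left(-18 + n + 3 i \sqrt{7}\right)}{12 + n}$)
$u{\left(119,1 \cdot 0 \right)} - 49337 = \frac{8 \left(18 - 119 - 3 i \sqrt{7}\right)}{12 + 119} - 49337 = \frac{8 \left(18 - 119 - 3 i \sqrt{7}\right)}{131} - 49337 = 8 \cdot \frac{1}{131} \left(-101 - 3 i \sqrt{7}\right) - 49337 = \left(- \frac{808}{131} - \frac{24 i \sqrt{7}}{131}\right) - 49337 = - \frac{6463955}{131} - \frac{24 i \sqrt{7}}{131}$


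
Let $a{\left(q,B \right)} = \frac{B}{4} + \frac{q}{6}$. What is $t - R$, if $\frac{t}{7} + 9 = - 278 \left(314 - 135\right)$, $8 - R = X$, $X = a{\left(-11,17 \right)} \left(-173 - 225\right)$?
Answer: $- \frac{2096201}{6} \approx -3.4937 \cdot 10^{5}$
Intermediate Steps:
$a{\left(q,B \right)} = \frac{B}{4} + \frac{q}{6}$ ($a{\left(q,B \right)} = B \frac{1}{4} + q \frac{1}{6} = \frac{B}{4} + \frac{q}{6}$)
$X = - \frac{5771}{6}$ ($X = \left(\frac{1}{4} \cdot 17 + \frac{1}{6} \left(-11\right)\right) \left(-173 - 225\right) = \left(\frac{17}{4} - \frac{11}{6}\right) \left(-398\right) = \frac{29}{12} \left(-398\right) = - \frac{5771}{6} \approx -961.83$)
$R = \frac{5819}{6}$ ($R = 8 - - \frac{5771}{6} = 8 + \frac{5771}{6} = \frac{5819}{6} \approx 969.83$)
$t = -348397$ ($t = -63 + 7 \left(- 278 \left(314 - 135\right)\right) = -63 + 7 \left(\left(-278\right) 179\right) = -63 + 7 \left(-49762\right) = -63 - 348334 = -348397$)
$t - R = -348397 - \frac{5819}{6} = - \frac{2096201}{6}$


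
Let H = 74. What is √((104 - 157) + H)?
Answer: √21 ≈ 4.5826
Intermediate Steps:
√((104 - 157) + H) = √((104 - 157) + 74) = √(-53 + 74) = √21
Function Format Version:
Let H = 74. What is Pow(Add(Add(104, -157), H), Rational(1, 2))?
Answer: Pow(21, Rational(1, 2)) ≈ 4.5826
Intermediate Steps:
Pow(Add(Add(104, -157), H), Rational(1, 2)) = Pow(Add(Add(104, -157), 74), Rational(1, 2)) = Pow(Add(-53, 74), Rational(1, 2)) = Pow(21, Rational(1, 2))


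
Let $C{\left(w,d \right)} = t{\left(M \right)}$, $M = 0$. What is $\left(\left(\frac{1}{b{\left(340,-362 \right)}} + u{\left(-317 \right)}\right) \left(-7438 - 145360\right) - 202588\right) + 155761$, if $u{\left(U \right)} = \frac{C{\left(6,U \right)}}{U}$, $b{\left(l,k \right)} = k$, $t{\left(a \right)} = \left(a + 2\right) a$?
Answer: $- \frac{8399288}{181} \approx -46405.0$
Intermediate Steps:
$t{\left(a \right)} = a \left(2 + a\right)$ ($t{\left(a \right)} = \left(2 + a\right) a = a \left(2 + a\right)$)
$C{\left(w,d \right)} = 0$ ($C{\left(w,d \right)} = 0 \left(2 + 0\right) = 0 \cdot 2 = 0$)
$u{\left(U \right)} = 0$ ($u{\left(U \right)} = \frac{0}{U} = 0$)
$\left(\left(\frac{1}{b{\left(340,-362 \right)}} + u{\left(-317 \right)}\right) \left(-7438 - 145360\right) - 202588\right) + 155761 = \left(\left(\frac{1}{-362} + 0\right) \left(-7438 - 145360\right) - 202588\right) + 155761 = \left(\left(- \frac{1}{362} + 0\right) \left(-152798\right) - 202588\right) + 155761 = \left(\left(- \frac{1}{362}\right) \left(-152798\right) - 202588\right) + 155761 = \left(\frac{76399}{181} - 202588\right) + 155761 = - \frac{36592029}{181} + 155761 = - \frac{8399288}{181}$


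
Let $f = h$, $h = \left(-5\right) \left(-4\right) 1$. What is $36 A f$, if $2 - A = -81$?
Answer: $59760$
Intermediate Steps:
$A = 83$ ($A = 2 - -81 = 2 + 81 = 83$)
$h = 20$ ($h = 20 \cdot 1 = 20$)
$f = 20$
$36 A f = 36 \cdot 83 \cdot 20 = 2988 \cdot 20 = 59760$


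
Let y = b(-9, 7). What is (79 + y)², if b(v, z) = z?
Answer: 7396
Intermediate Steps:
y = 7
(79 + y)² = (79 + 7)² = 86² = 7396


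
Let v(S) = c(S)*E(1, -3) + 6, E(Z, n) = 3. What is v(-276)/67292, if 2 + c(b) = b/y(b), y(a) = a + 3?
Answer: 69/1530893 ≈ 4.5072e-5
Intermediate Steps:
y(a) = 3 + a
c(b) = -2 + b/(3 + b)
v(S) = 6 + 3*(-6 - S)/(3 + S) (v(S) = ((-6 - S)/(3 + S))*3 + 6 = 3*(-6 - S)/(3 + S) + 6 = 6 + 3*(-6 - S)/(3 + S))
v(-276)/67292 = (3*(-276)/(3 - 276))/67292 = (3*(-276)/(-273))*(1/67292) = (3*(-276)*(-1/273))*(1/67292) = (276/91)*(1/67292) = 69/1530893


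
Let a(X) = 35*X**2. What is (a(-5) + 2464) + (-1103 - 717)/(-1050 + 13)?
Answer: 3464363/1037 ≈ 3340.8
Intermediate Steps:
(a(-5) + 2464) + (-1103 - 717)/(-1050 + 13) = (35*(-5)**2 + 2464) + (-1103 - 717)/(-1050 + 13) = (35*25 + 2464) - 1820/(-1037) = (875 + 2464) - 1820*(-1/1037) = 3339 + 1820/1037 = 3464363/1037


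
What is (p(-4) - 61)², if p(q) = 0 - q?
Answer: 3249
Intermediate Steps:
p(q) = -q
(p(-4) - 61)² = (-1*(-4) - 61)² = (4 - 61)² = (-57)² = 3249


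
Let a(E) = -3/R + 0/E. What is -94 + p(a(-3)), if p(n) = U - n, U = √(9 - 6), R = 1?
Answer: -91 + √3 ≈ -89.268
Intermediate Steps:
U = √3 ≈ 1.7320
a(E) = -3 (a(E) = -3/1 + 0/E = -3*1 + 0 = -3 + 0 = -3)
p(n) = √3 - n
-94 + p(a(-3)) = -94 + (√3 - 1*(-3)) = -94 + (√3 + 3) = -94 + (3 + √3) = -91 + √3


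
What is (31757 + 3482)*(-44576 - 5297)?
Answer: -1757474647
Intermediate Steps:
(31757 + 3482)*(-44576 - 5297) = 35239*(-49873) = -1757474647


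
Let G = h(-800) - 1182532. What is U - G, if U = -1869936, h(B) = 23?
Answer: -687427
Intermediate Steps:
G = -1182509 (G = 23 - 1182532 = -1182509)
U - G = -1869936 - 1*(-1182509) = -1869936 + 1182509 = -687427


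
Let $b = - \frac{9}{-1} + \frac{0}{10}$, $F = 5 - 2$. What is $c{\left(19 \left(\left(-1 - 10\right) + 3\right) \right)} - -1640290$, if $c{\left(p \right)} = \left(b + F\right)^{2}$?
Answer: $1640434$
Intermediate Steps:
$F = 3$
$b = 9$ ($b = \left(-9\right) \left(-1\right) + 0 \cdot \frac{1}{10} = 9 + 0 = 9$)
$c{\left(p \right)} = 144$ ($c{\left(p \right)} = \left(9 + 3\right)^{2} = 12^{2} = 144$)
$c{\left(19 \left(\left(-1 - 10\right) + 3\right) \right)} - -1640290 = 144 - -1640290 = 144 + 1640290 = 1640434$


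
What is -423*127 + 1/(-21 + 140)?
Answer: -6392798/119 ≈ -53721.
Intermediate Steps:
-423*127 + 1/(-21 + 140) = -53721 + 1/119 = -6392798/119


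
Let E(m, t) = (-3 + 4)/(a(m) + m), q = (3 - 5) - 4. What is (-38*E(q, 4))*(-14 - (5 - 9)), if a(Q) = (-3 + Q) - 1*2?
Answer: -380/17 ≈ -22.353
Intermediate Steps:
a(Q) = -5 + Q (a(Q) = (-3 + Q) - 2 = -5 + Q)
q = -6 (q = -2 - 4 = -6)
E(m, t) = 1/(-5 + 2*m) (E(m, t) = (-3 + 4)/((-5 + m) + m) = 1/(-5 + 2*m))
(-38*E(q, 4))*(-14 - (5 - 9)) = (-38/(-5 + 2*(-6)))*(-14 - (5 - 9)) = (-38/(-5 - 12))*(-14 - 1*(-4)) = (-38/(-17))*(-14 + 4) = -38*(-1/17)*(-10) = (38/17)*(-10) = -380/17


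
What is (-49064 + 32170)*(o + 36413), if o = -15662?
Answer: -350567394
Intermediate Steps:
(-49064 + 32170)*(o + 36413) = (-49064 + 32170)*(-15662 + 36413) = -16894*20751 = -350567394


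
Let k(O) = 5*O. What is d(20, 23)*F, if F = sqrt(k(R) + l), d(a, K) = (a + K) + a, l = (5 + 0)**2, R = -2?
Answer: 63*sqrt(15) ≈ 244.00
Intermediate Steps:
l = 25 (l = 5**2 = 25)
d(a, K) = K + 2*a (d(a, K) = (K + a) + a = K + 2*a)
F = sqrt(15) (F = sqrt(5*(-2) + 25) = sqrt(-10 + 25) = sqrt(15) ≈ 3.8730)
d(20, 23)*F = (23 + 2*20)*sqrt(15) = (23 + 40)*sqrt(15) = 63*sqrt(15)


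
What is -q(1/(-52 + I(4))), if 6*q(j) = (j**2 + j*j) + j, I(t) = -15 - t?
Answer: 23/10082 ≈ 0.0022813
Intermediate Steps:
q(j) = j**2/3 + j/6 (q(j) = ((j**2 + j*j) + j)/6 = ((j**2 + j**2) + j)/6 = (2*j**2 + j)/6 = (j + 2*j**2)/6 = j**2/3 + j/6)
-q(1/(-52 + I(4))) = -(1 + 2/(-52 + (-15 - 1*4)))/(6*(-52 + (-15 - 1*4))) = -(1 + 2/(-52 + (-15 - 4)))/(6*(-52 + (-15 - 4))) = -(1 + 2/(-52 - 19))/(6*(-52 - 19)) = -(1 + 2/(-71))/(6*(-71)) = -(-1)*(1 + 2*(-1/71))/(6*71) = -(-1)*(1 - 2/71)/(6*71) = -(-1)*69/(6*71*71) = -1*(-23/10082) = 23/10082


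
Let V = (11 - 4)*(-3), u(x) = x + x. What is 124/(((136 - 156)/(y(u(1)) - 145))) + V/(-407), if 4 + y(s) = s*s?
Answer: 365914/407 ≈ 899.05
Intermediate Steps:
u(x) = 2*x
y(s) = -4 + s**2 (y(s) = -4 + s*s = -4 + s**2)
V = -21 (V = 7*(-3) = -21)
124/(((136 - 156)/(y(u(1)) - 145))) + V/(-407) = 124/(((136 - 156)/((-4 + (2*1)**2) - 145))) - 21/(-407) = 124/((-20/((-4 + 2**2) - 145))) - 21*(-1/407) = 124/((-20/((-4 + 4) - 145))) + 21/407 = 124/((-20/(0 - 145))) + 21/407 = 124/((-20/(-145))) + 21/407 = 124/((-20*(-1/145))) + 21/407 = 124/(4/29) + 21/407 = 124*(29/4) + 21/407 = 899 + 21/407 = 365914/407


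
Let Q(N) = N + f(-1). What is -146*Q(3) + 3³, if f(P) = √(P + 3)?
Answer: -411 - 146*√2 ≈ -617.48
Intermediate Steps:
f(P) = √(3 + P)
Q(N) = N + √2 (Q(N) = N + √(3 - 1) = N + √2)
-146*Q(3) + 3³ = -146*(3 + √2) + 3³ = (-438 - 146*√2) + 27 = -411 - 146*√2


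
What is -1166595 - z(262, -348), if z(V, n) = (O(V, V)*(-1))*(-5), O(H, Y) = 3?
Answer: -1166610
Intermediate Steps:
z(V, n) = 15 (z(V, n) = (3*(-1))*(-5) = -3*(-5) = 15)
-1166595 - z(262, -348) = -1166595 - 1*15 = -1166595 - 15 = -1166610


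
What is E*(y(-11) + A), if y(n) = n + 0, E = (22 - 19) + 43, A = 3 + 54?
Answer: 2116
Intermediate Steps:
A = 57
E = 46 (E = 3 + 43 = 46)
y(n) = n
E*(y(-11) + A) = 46*(-11 + 57) = 46*46 = 2116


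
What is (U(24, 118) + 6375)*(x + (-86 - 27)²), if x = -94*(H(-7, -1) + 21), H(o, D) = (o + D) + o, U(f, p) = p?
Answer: 79247065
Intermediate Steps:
H(o, D) = D + 2*o (H(o, D) = (D + o) + o = D + 2*o)
x = -564 (x = -94*((-1 + 2*(-7)) + 21) = -94*((-1 - 14) + 21) = -94*(-15 + 21) = -94*6 = -564)
(U(24, 118) + 6375)*(x + (-86 - 27)²) = (118 + 6375)*(-564 + (-86 - 27)²) = 6493*(-564 + (-113)²) = 6493*(-564 + 12769) = 6493*12205 = 79247065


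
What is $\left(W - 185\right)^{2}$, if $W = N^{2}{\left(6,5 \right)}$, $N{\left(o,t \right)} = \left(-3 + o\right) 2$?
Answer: $22201$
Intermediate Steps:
$N{\left(o,t \right)} = -6 + 2 o$
$W = 36$ ($W = \left(-6 + 2 \cdot 6\right)^{2} = \left(-6 + 12\right)^{2} = 6^{2} = 36$)
$\left(W - 185\right)^{2} = \left(36 - 185\right)^{2} = \left(-149\right)^{2} = 22201$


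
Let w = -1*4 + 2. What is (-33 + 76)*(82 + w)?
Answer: 3440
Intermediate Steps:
w = -2 (w = -4 + 2 = -2)
(-33 + 76)*(82 + w) = (-33 + 76)*(82 - 2) = 43*80 = 3440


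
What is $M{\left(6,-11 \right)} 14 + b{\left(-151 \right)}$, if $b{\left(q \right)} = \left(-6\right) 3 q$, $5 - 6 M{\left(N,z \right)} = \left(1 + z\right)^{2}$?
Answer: $\frac{7489}{3} \approx 2496.3$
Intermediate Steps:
$M{\left(N,z \right)} = \frac{5}{6} - \frac{\left(1 + z\right)^{2}}{6}$
$b{\left(q \right)} = - 18 q$
$M{\left(6,-11 \right)} 14 + b{\left(-151 \right)} = \left(\frac{5}{6} - \frac{\left(1 - 11\right)^{2}}{6}\right) 14 - -2718 = \left(\frac{5}{6} - \frac{\left(-10\right)^{2}}{6}\right) 14 + 2718 = \left(\frac{5}{6} - \frac{50}{3}\right) 14 + 2718 = \left(- \frac{95}{6}\right) 14 + 2718 = - \frac{665}{3} + 2718 = \frac{7489}{3}$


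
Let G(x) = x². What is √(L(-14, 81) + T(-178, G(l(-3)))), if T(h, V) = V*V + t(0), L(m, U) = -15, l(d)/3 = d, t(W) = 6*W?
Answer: √6546 ≈ 80.907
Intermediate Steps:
l(d) = 3*d
T(h, V) = V² (T(h, V) = V*V + 6*0 = V² + 0 = V²)
√(L(-14, 81) + T(-178, G(l(-3)))) = √(-15 + ((3*(-3))²)²) = √(-15 + ((-9)²)²) = √(-15 + 81²) = √(-15 + 6561) = √6546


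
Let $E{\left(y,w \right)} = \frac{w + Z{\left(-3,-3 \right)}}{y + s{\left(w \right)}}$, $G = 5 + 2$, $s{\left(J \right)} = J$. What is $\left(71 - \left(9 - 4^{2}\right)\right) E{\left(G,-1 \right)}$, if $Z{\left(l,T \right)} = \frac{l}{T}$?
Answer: $0$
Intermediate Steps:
$G = 7$
$E{\left(y,w \right)} = \frac{1 + w}{w + y}$ ($E{\left(y,w \right)} = \frac{w - \frac{3}{-3}}{y + w} = \frac{w - -1}{w + y} = \frac{w + 1}{w + y} = \frac{1 + w}{w + y}$)
$\left(71 - \left(9 - 4^{2}\right)\right) E{\left(G,-1 \right)} = \left(71 - \left(9 - 4^{2}\right)\right) \frac{1 - 1}{-1 + 7} = \left(71 + \left(-9 + 16\right)\right) \frac{1}{6} \cdot 0 = \left(71 + 7\right) \frac{1}{6} \cdot 0 = 78 \cdot 0 = 0$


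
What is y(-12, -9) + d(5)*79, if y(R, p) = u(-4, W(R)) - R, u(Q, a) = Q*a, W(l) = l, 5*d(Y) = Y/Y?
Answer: 379/5 ≈ 75.800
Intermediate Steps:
d(Y) = ⅕ (d(Y) = (Y/Y)/5 = (⅕)*1 = ⅕)
y(R, p) = -5*R (y(R, p) = -4*R - R = -5*R)
y(-12, -9) + d(5)*79 = -5*(-12) + (⅕)*79 = 60 + 79/5 = 379/5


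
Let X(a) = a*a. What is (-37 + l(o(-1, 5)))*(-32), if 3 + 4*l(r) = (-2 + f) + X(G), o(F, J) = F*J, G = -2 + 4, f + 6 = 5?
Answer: 1200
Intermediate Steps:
f = -1 (f = -6 + 5 = -1)
G = 2
X(a) = a²
l(r) = -½ (l(r) = -¾ + ((-2 - 1) + 2²)/4 = -¾ + (-3 + 4)/4 = -¾ + (¼)*1 = -¾ + ¼ = -½)
(-37 + l(o(-1, 5)))*(-32) = (-37 - ½)*(-32) = -75/2*(-32) = 1200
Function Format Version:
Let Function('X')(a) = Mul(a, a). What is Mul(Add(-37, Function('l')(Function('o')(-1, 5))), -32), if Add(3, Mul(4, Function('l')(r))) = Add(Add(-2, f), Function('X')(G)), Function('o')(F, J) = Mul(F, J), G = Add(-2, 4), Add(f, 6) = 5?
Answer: 1200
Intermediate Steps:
f = -1 (f = Add(-6, 5) = -1)
G = 2
Function('X')(a) = Pow(a, 2)
Function('l')(r) = Rational(-1, 2) (Function('l')(r) = Add(Rational(-3, 4), Mul(Rational(1, 4), Add(Add(-2, -1), Pow(2, 2)))) = Add(Rational(-3, 4), Mul(Rational(1, 4), Add(-3, 4))) = Add(Rational(-3, 4), Mul(Rational(1, 4), 1)) = Add(Rational(-3, 4), Rational(1, 4)) = Rational(-1, 2))
Mul(Add(-37, Function('l')(Function('o')(-1, 5))), -32) = Mul(Add(-37, Rational(-1, 2)), -32) = Mul(Rational(-75, 2), -32) = 1200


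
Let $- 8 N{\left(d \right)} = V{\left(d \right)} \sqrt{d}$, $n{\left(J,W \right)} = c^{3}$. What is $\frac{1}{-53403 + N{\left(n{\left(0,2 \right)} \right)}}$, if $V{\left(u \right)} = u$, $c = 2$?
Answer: $- \frac{53403}{2851880401} + \frac{2 \sqrt{2}}{2851880401} \approx -1.8725 \cdot 10^{-5}$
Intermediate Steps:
$n{\left(J,W \right)} = 8$ ($n{\left(J,W \right)} = 2^{3} = 8$)
$N{\left(d \right)} = - \frac{d^{\frac{3}{2}}}{8}$ ($N{\left(d \right)} = - \frac{d \sqrt{d}}{8} = - \frac{d^{\frac{3}{2}}}{8}$)
$\frac{1}{-53403 + N{\left(n{\left(0,2 \right)} \right)}} = \frac{1}{-53403 - \frac{8^{\frac{3}{2}}}{8}} = \frac{1}{-53403 - \frac{16 \sqrt{2}}{8}} = \frac{1}{-53403 - 2 \sqrt{2}}$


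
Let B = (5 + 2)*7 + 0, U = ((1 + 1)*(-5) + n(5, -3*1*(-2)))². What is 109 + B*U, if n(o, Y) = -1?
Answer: 6038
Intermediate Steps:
U = 121 (U = ((1 + 1)*(-5) - 1)² = (2*(-5) - 1)² = (-10 - 1)² = (-11)² = 121)
B = 49 (B = 7*7 + 0 = 49 + 0 = 49)
109 + B*U = 109 + 49*121 = 109 + 5929 = 6038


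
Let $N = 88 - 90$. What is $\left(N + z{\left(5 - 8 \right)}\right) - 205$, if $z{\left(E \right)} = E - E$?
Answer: $-207$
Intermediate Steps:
$z{\left(E \right)} = 0$
$N = -2$
$\left(N + z{\left(5 - 8 \right)}\right) - 205 = \left(-2 + 0\right) - 205 = -2 - 205 = -207$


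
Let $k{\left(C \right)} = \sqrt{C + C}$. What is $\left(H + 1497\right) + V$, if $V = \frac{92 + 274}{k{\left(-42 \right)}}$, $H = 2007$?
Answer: $3504 - \frac{61 i \sqrt{21}}{7} \approx 3504.0 - 39.934 i$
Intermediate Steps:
$k{\left(C \right)} = \sqrt{2} \sqrt{C}$ ($k{\left(C \right)} = \sqrt{2 C} = \sqrt{2} \sqrt{C}$)
$V = - \frac{61 i \sqrt{21}}{7}$ ($V = \frac{92 + 274}{\sqrt{2} \sqrt{-42}} = \frac{366}{\sqrt{2} i \sqrt{42}} = \frac{366}{2 i \sqrt{21}} = 366 \left(- \frac{i \sqrt{21}}{42}\right) = - \frac{61 i \sqrt{21}}{7} \approx - 39.934 i$)
$\left(H + 1497\right) + V = \left(2007 + 1497\right) - \frac{61 i \sqrt{21}}{7} = 3504 - \frac{61 i \sqrt{21}}{7}$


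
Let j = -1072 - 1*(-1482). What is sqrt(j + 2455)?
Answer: sqrt(2865) ≈ 53.526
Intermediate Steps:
j = 410 (j = -1072 + 1482 = 410)
sqrt(j + 2455) = sqrt(410 + 2455) = sqrt(2865)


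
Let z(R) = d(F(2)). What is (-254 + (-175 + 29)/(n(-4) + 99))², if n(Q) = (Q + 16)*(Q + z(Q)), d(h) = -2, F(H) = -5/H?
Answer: 49056016/729 ≈ 67292.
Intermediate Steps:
z(R) = -2
n(Q) = (-2 + Q)*(16 + Q) (n(Q) = (Q + 16)*(Q - 2) = (16 + Q)*(-2 + Q) = (-2 + Q)*(16 + Q))
(-254 + (-175 + 29)/(n(-4) + 99))² = (-254 + (-175 + 29)/((-32 + (-4)² + 14*(-4)) + 99))² = (-254 - 146/((-32 + 16 - 56) + 99))² = (-254 - 146/(-72 + 99))² = (-254 - 146/27)² = (-7004/27)² = 49056016/729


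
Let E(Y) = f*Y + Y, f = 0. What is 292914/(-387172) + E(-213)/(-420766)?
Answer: -15395723061/20363601719 ≈ -0.75604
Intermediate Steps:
E(Y) = Y (E(Y) = 0*Y + Y = 0 + Y = Y)
292914/(-387172) + E(-213)/(-420766) = 292914/(-387172) - 213/(-420766) = 292914*(-1/387172) - 213*(-1/420766) = -146457/193586 + 213/420766 = -15395723061/20363601719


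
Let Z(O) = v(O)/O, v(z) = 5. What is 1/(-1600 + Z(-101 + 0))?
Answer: -101/161605 ≈ -0.00062498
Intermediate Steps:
Z(O) = 5/O
1/(-1600 + Z(-101 + 0)) = 1/(-1600 + 5/(-101 + 0)) = 1/(-1600 + 5/(-101)) = 1/(-1600 + 5*(-1/101)) = 1/(-1600 - 5/101) = 1/(-161605/101) = -101/161605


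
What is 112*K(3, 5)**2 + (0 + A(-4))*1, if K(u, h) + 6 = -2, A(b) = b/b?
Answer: 7169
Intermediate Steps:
A(b) = 1
K(u, h) = -8 (K(u, h) = -6 - 2 = -8)
112*K(3, 5)**2 + (0 + A(-4))*1 = 112*(-8)**2 + (0 + 1)*1 = 112*64 + 1*1 = 7168 + 1 = 7169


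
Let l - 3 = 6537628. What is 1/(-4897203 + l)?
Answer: 1/1640428 ≈ 6.0960e-7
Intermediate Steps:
l = 6537631 (l = 3 + 6537628 = 6537631)
1/(-4897203 + l) = 1/(-4897203 + 6537631) = 1/1640428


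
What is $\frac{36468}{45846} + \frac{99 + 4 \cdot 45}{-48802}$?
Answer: $\frac{98162239}{124298694} \approx 0.78973$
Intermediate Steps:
$\frac{36468}{45846} + \frac{99 + 4 \cdot 45}{-48802} = 36468 \cdot \frac{1}{45846} + \left(99 + 180\right) \left(- \frac{1}{48802}\right) = \frac{2026}{2547} + 279 \left(- \frac{1}{48802}\right) = \frac{2026}{2547} - \frac{279}{48802} = \frac{98162239}{124298694}$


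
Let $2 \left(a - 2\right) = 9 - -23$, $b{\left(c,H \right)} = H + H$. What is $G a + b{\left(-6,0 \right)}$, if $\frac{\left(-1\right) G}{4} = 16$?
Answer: $-1152$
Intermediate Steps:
$b{\left(c,H \right)} = 2 H$
$a = 18$ ($a = 2 + \frac{9 - -23}{2} = 2 + \frac{9 + 23}{2} = 2 + \frac{1}{2} \cdot 32 = 2 + 16 = 18$)
$G = -64$ ($G = \left(-4\right) 16 = -64$)
$G a + b{\left(-6,0 \right)} = \left(-64\right) 18 + 2 \cdot 0 = -1152 + 0 = -1152$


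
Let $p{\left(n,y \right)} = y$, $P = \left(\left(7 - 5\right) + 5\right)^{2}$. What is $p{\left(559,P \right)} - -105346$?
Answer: $105395$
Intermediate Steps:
$P = 49$ ($P = \left(\left(7 - 5\right) + 5\right)^{2} = \left(2 + 5\right)^{2} = 7^{2} = 49$)
$p{\left(559,P \right)} - -105346 = 49 - -105346 = 49 + 105346 = 105395$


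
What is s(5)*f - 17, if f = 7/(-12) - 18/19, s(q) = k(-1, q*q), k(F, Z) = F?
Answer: -3527/228 ≈ -15.469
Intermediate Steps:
s(q) = -1
f = -349/228 (f = 7*(-1/12) - 18*1/19 = -7/12 - 18/19 = -349/228 ≈ -1.5307)
s(5)*f - 17 = -1*(-349/228) - 17 = 349/228 - 17 = -3527/228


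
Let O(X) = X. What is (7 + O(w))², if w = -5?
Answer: 4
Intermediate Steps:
(7 + O(w))² = (7 - 5)² = 2² = 4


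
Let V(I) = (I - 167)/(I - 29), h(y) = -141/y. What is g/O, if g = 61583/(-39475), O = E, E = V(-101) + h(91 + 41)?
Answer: -35225476/22429695 ≈ -1.5705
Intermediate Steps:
V(I) = (-167 + I)/(-29 + I)
E = 2841/2860 (E = (-167 - 101)/(-29 - 101) - 141/(91 + 41) = -268/(-130) - 141/132 = -1/130*(-268) - 141*1/132 = 134/65 - 47/44 = 2841/2860 ≈ 0.99336)
O = 2841/2860 ≈ 0.99336
g = -61583/39475 (g = 61583*(-1/39475) = -61583/39475 ≈ -1.5601)
g/O = -61583/(39475*2841/2860) = -61583/39475*2860/2841 = -35225476/22429695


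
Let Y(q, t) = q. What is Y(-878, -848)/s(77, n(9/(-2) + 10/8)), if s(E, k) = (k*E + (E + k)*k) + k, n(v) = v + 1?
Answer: 14048/5499 ≈ 2.5546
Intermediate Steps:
n(v) = 1 + v
s(E, k) = k + E*k + k*(E + k) (s(E, k) = (E*k + k*(E + k)) + k = k + E*k + k*(E + k))
Y(-878, -848)/s(77, n(9/(-2) + 10/8)) = -878*1/((1 + (9/(-2) + 10/8))*(1 + (1 + (9/(-2) + 10/8)) + 2*77)) = -878*1/((1 + (9*(-½) + 10*(⅛)))*(1 + (1 + (9*(-½) + 10*(⅛))) + 154)) = -878*1/((1 + (-9/2 + 5/4))*(1 + (1 + (-9/2 + 5/4)) + 154)) = -878*1/((1 - 13/4)*(1 + (1 - 13/4) + 154)) = -878*(-4/(9*(1 - 9/4 + 154))) = -878/((-9/4*611/4)) = -878/(-5499/16) = -878*(-16/5499) = 14048/5499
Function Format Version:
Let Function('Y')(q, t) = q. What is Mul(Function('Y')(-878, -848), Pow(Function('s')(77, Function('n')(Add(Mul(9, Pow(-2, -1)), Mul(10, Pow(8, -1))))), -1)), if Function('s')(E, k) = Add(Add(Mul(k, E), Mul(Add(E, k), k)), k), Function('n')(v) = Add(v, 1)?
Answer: Rational(14048, 5499) ≈ 2.5546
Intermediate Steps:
Function('n')(v) = Add(1, v)
Function('s')(E, k) = Add(k, Mul(E, k), Mul(k, Add(E, k))) (Function('s')(E, k) = Add(Add(Mul(E, k), Mul(k, Add(E, k))), k) = Add(k, Mul(E, k), Mul(k, Add(E, k))))
Mul(Function('Y')(-878, -848), Pow(Function('s')(77, Function('n')(Add(Mul(9, Pow(-2, -1)), Mul(10, Pow(8, -1))))), -1)) = Mul(-878, Pow(Mul(Add(1, Add(Mul(9, Pow(-2, -1)), Mul(10, Pow(8, -1)))), Add(1, Add(1, Add(Mul(9, Pow(-2, -1)), Mul(10, Pow(8, -1)))), Mul(2, 77))), -1)) = Mul(-878, Pow(Mul(Add(1, Add(Mul(9, Rational(-1, 2)), Mul(10, Rational(1, 8)))), Add(1, Add(1, Add(Mul(9, Rational(-1, 2)), Mul(10, Rational(1, 8)))), 154)), -1)) = Mul(-878, Pow(Mul(Add(1, Add(Rational(-9, 2), Rational(5, 4))), Add(1, Add(1, Add(Rational(-9, 2), Rational(5, 4))), 154)), -1)) = Mul(-878, Pow(Mul(Add(1, Rational(-13, 4)), Add(1, Add(1, Rational(-13, 4)), 154)), -1)) = Mul(-878, Pow(Mul(Rational(-9, 4), Add(1, Rational(-9, 4), 154)), -1)) = Mul(-878, Pow(Mul(Rational(-9, 4), Rational(611, 4)), -1)) = Mul(-878, Pow(Rational(-5499, 16), -1)) = Mul(-878, Rational(-16, 5499)) = Rational(14048, 5499)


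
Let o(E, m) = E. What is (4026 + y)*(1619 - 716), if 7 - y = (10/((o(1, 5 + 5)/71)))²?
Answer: -451560501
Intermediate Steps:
y = -504093 (y = 7 - (10/((1/71)))² = 7 - (10/((1*(1/71))))² = 7 - (10/(1/71))² = 7 - (10*71)² = 7 - 1*710² = 7 - 1*504100 = 7 - 504100 = -504093)
(4026 + y)*(1619 - 716) = (4026 - 504093)*(1619 - 716) = -500067*903 = -451560501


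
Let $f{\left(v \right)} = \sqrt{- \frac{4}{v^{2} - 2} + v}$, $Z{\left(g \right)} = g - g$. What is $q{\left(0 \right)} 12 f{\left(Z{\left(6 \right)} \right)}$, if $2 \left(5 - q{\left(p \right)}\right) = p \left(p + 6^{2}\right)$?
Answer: $60 \sqrt{2} \approx 84.853$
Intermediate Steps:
$Z{\left(g \right)} = 0$
$q{\left(p \right)} = 5 - \frac{p \left(36 + p\right)}{2}$ ($q{\left(p \right)} = 5 - \frac{p \left(p + 6^{2}\right)}{2} = 5 - \frac{p \left(p + 36\right)}{2} = 5 - \frac{p \left(36 + p\right)}{2}$)
$f{\left(v \right)} = \sqrt{v - \frac{4}{-2 + v^{2}}}$ ($f{\left(v \right)} = \sqrt{- \frac{4}{v^{2} - 2} + v} = \sqrt{- \frac{4}{-2 + v^{2}} + v} = \sqrt{v - \frac{4}{-2 + v^{2}}}$)
$q{\left(0 \right)} 12 f{\left(Z{\left(6 \right)} \right)} = \left(5 - 0 - \frac{0^{2}}{2}\right) 12 \sqrt{\frac{-4 + 0 \left(-2 + 0^{2}\right)}{-2 + 0^{2}}} = \left(5 + 0 - 0\right) 12 \sqrt{\frac{-4 + 0 \left(-2 + 0\right)}{-2 + 0}} = \left(5 + 0 + 0\right) 12 \sqrt{\frac{-4 + 0 \left(-2\right)}{-2}} = 5 \cdot 12 \sqrt{- \frac{-4 + 0}{2}} = 60 \sqrt{\left(- \frac{1}{2}\right) \left(-4\right)} = 60 \sqrt{2}$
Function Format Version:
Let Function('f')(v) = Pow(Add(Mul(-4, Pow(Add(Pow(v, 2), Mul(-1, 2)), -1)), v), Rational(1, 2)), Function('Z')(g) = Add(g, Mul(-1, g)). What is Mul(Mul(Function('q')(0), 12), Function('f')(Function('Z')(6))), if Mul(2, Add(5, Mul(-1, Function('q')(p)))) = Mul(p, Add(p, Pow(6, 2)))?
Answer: Mul(60, Pow(2, Rational(1, 2))) ≈ 84.853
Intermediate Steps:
Function('Z')(g) = 0
Function('q')(p) = Add(5, Mul(Rational(-1, 2), p, Add(36, p))) (Function('q')(p) = Add(5, Mul(Rational(-1, 2), Mul(p, Add(p, Pow(6, 2))))) = Add(5, Mul(Rational(-1, 2), Mul(p, Add(p, 36)))) = Add(5, Mul(Rational(-1, 2), Mul(p, Add(36, p)))) = Add(5, Mul(Rational(-1, 2), p, Add(36, p))))
Function('f')(v) = Pow(Add(v, Mul(-4, Pow(Add(-2, Pow(v, 2)), -1))), Rational(1, 2)) (Function('f')(v) = Pow(Add(Mul(-4, Pow(Add(Pow(v, 2), -2), -1)), v), Rational(1, 2)) = Pow(Add(Mul(-4, Pow(Add(-2, Pow(v, 2)), -1)), v), Rational(1, 2)) = Pow(Add(v, Mul(-4, Pow(Add(-2, Pow(v, 2)), -1))), Rational(1, 2)))
Mul(Mul(Function('q')(0), 12), Function('f')(Function('Z')(6))) = Mul(Mul(Add(5, Mul(-18, 0), Mul(Rational(-1, 2), Pow(0, 2))), 12), Pow(Mul(Pow(Add(-2, Pow(0, 2)), -1), Add(-4, Mul(0, Add(-2, Pow(0, 2))))), Rational(1, 2))) = Mul(Mul(Add(5, 0, Mul(Rational(-1, 2), 0)), 12), Pow(Mul(Pow(Add(-2, 0), -1), Add(-4, Mul(0, Add(-2, 0)))), Rational(1, 2))) = Mul(Mul(Add(5, 0, 0), 12), Pow(Mul(Pow(-2, -1), Add(-4, Mul(0, -2))), Rational(1, 2))) = Mul(Mul(5, 12), Pow(Mul(Rational(-1, 2), Add(-4, 0)), Rational(1, 2))) = Mul(60, Pow(Mul(Rational(-1, 2), -4), Rational(1, 2))) = Mul(60, Pow(2, Rational(1, 2)))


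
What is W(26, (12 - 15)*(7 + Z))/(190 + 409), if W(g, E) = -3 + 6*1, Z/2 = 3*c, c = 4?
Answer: 3/599 ≈ 0.0050083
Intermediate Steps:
Z = 24 (Z = 2*(3*4) = 2*12 = 24)
W(g, E) = 3 (W(g, E) = -3 + 6 = 3)
W(26, (12 - 15)*(7 + Z))/(190 + 409) = 3/(190 + 409) = 3/599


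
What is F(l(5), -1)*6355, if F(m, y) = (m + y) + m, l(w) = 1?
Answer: 6355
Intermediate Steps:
F(m, y) = y + 2*m
F(l(5), -1)*6355 = (-1 + 2*1)*6355 = (-1 + 2)*6355 = 1*6355 = 6355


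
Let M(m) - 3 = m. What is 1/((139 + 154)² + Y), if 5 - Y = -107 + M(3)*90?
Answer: 1/85421 ≈ 1.1707e-5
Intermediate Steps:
M(m) = 3 + m
Y = -428 (Y = 5 - (-107 + (3 + 3)*90) = 5 - (-107 + 6*90) = 5 - (-107 + 540) = 5 - 1*433 = 5 - 433 = -428)
1/((139 + 154)² + Y) = 1/((139 + 154)² - 428) = 1/(293² - 428) = 1/(85849 - 428) = 1/85421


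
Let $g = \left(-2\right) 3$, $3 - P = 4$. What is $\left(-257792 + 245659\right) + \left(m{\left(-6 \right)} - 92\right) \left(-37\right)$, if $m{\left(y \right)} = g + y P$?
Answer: $-8729$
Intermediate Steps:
$P = -1$ ($P = 3 - 4 = -1$)
$g = -6$
$m{\left(y \right)} = -6 - y$ ($m{\left(y \right)} = -6 + y \left(-1\right) = -6 - y$)
$\left(-257792 + 245659\right) + \left(m{\left(-6 \right)} - 92\right) \left(-37\right) = \left(-257792 + 245659\right) + \left(\left(-6 - -6\right) - 92\right) \left(-37\right) = -12133 + \left(\left(-6 + 6\right) - 92\right) \left(-37\right) = -12133 + \left(0 - 92\right) \left(-37\right) = -12133 - -3404 = -12133 + 3404 = -8729$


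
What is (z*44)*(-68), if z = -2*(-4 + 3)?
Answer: -5984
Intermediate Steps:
z = 2 (z = -2*(-1) = 2)
(z*44)*(-68) = (2*44)*(-68) = 88*(-68) = -5984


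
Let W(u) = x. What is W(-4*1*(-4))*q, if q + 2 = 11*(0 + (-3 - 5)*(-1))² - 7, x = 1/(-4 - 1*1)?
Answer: -139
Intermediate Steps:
x = -⅕ (x = 1/(-4 - 1) = 1/(-5) = -⅕ ≈ -0.20000)
W(u) = -⅕
q = 695 (q = -2 + (11*(0 + (-3 - 5)*(-1))² - 7) = -2 + (11*(0 - 8*(-1))² - 7) = -2 + (11*(0 + 8)² - 7) = -2 + (11*8² - 7) = -2 + (11*64 - 7) = -2 + (704 - 7) = -2 + 697 = 695)
W(-4*1*(-4))*q = -⅕*695 = -139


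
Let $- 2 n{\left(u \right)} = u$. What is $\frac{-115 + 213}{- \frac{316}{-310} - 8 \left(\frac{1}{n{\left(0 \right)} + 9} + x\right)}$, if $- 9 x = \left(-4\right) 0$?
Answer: $\frac{9765}{13} \approx 751.15$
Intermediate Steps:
$x = 0$ ($x = - \frac{\left(-4\right) 0}{9} = \left(- \frac{1}{9}\right) 0 = 0$)
$n{\left(u \right)} = - \frac{u}{2}$
$\frac{-115 + 213}{- \frac{316}{-310} - 8 \left(\frac{1}{n{\left(0 \right)} + 9} + x\right)} = \frac{-115 + 213}{- \frac{316}{-310} - 8 \left(\frac{1}{\left(- \frac{1}{2}\right) 0 + 9} + 0\right)} = \frac{98}{\left(-316\right) \left(- \frac{1}{310}\right) - 8 \left(\frac{1}{0 + 9} + 0\right)} = \frac{98}{\frac{158}{155} - 8 \left(\frac{1}{9} + 0\right)} = \frac{98}{\frac{158}{155} - \frac{8}{9}} = \frac{98}{\frac{182}{1395}} = 98 \cdot \frac{1395}{182} = \frac{9765}{13}$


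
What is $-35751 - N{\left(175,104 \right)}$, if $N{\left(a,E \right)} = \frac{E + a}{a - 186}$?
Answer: $- \frac{392982}{11} \approx -35726.0$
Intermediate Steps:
$N{\left(a,E \right)} = \frac{E + a}{-186 + a}$
$-35751 - N{\left(175,104 \right)} = -35751 - \frac{104 + 175}{-186 + 175} = -35751 - \frac{1}{-11} \cdot 279 = -35751 - \left(- \frac{1}{11}\right) 279 = -35751 - - \frac{279}{11} = -35751 + \frac{279}{11} = - \frac{392982}{11}$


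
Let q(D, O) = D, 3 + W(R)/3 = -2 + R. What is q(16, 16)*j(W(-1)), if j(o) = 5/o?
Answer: -40/9 ≈ -4.4444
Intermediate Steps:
W(R) = -15 + 3*R (W(R) = -9 + 3*(-2 + R) = -9 + (-6 + 3*R) = -15 + 3*R)
q(16, 16)*j(W(-1)) = 16*(5/(-15 + 3*(-1))) = 16*(5/(-15 - 3)) = 16*(5/(-18)) = 16*(5*(-1/18)) = 16*(-5/18) = -40/9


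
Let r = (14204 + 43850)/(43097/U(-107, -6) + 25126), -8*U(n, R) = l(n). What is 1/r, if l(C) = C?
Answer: 1516629/3105889 ≈ 0.48831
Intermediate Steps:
U(n, R) = -n/8
r = 3105889/1516629 (r = (14204 + 43850)/(43097/((-1/8*(-107))) + 25126) = 58054/(43097/(107/8) + 25126) = 58054/(43097*(8/107) + 25126) = 58054/(344776/107 + 25126) = 58054/(3033258/107) = 58054*(107/3033258) = 3105889/1516629 ≈ 2.0479)
1/r = 1/(3105889/1516629) = 1516629/3105889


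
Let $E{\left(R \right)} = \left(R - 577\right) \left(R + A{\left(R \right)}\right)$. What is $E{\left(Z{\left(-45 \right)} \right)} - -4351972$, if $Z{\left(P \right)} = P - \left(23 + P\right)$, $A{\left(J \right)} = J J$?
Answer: $4048372$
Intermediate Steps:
$A{\left(J \right)} = J^{2}$
$Z{\left(P \right)} = -23$
$E{\left(R \right)} = \left(-577 + R\right) \left(R + R^{2}\right)$ ($E{\left(R \right)} = \left(R - 577\right) \left(R + R^{2}\right) = \left(-577 + R\right) \left(R + R^{2}\right)$)
$E{\left(Z{\left(-45 \right)} \right)} - -4351972 = - 23 \left(-577 + \left(-23\right)^{2} - -13248\right) - -4351972 = - 23 \left(-577 + 529 + 13248\right) + 4351972 = \left(-23\right) 13200 + 4351972 = -303600 + 4351972 = 4048372$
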